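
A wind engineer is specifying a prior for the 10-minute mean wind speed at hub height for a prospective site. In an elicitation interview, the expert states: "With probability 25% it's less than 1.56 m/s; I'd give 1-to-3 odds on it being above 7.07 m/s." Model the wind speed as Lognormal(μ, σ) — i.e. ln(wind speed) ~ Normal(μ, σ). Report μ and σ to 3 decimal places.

If T ~ Lognormal(μ,σ) then ln T ~ Normal(μ,σ), so the p-quantile of ln T is μ + z_p·σ.
ln(1.56) = 0.4447 and ln(7.07) = 1.956; z_{0.25} = -0.6745, z_{0.75} = 0.6745.
σ = (1.956 − 0.4447)/(0.6745 − (-0.6745)) = 1.120.
μ = 0.4447 − (-0.6745)·1.120 = 1.200.

μ ≈ 1.200, σ ≈ 1.120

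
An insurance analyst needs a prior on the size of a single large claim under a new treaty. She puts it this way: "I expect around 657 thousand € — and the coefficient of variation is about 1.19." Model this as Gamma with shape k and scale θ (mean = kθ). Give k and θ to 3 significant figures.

k ≈ 0.706, θ ≈ 930

For Gamma(k, scale θ): mean = kθ, variance = kθ², so CV = 1/√k.
CV = 1.19, hence k = 1/CV² = 0.706.
Then θ = mean/k = 657/0.706 = 930.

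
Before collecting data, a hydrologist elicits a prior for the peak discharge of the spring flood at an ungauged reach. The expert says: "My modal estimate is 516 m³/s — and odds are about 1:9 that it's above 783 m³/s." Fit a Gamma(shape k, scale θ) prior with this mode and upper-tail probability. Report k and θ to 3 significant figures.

k ≈ 11.7, θ ≈ 48.2

Gamma(k,θ) with k>1 has mode (k−1)θ, so θ = 516/(k−1).
Need P(X < 783) = 0.9 with θ tied to k this way. Start at k = 2, θ = 516: P(X<783) ≈ 0.448.
Too low — raise k to concentrate. Iterating converges to k ≈ 11.7.
Then θ = 516/(11.7−1) ≈ 48.2.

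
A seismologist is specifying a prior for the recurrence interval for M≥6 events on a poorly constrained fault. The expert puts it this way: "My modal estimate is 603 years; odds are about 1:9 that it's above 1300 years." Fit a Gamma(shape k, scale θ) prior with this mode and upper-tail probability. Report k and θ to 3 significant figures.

Gamma(k,θ) with k>1 has mode (k−1)θ, so θ = 603/(k−1).
Need P(X < 1300) = 0.9 with θ tied to k this way. Start at k = 2, θ = 603: P(X<1300) ≈ 0.635.
Too low — raise k to concentrate. Iterating converges to k ≈ 4.26.
Then θ = 603/(4.26−1) ≈ 185.

k ≈ 4.26, θ ≈ 185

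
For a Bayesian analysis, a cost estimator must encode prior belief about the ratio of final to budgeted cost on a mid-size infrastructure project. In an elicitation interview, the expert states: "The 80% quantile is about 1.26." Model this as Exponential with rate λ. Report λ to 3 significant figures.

λ ≈ 1.28

P(T < 1.26) = 1 − e^(−λ·1.26) = 0.8, so λ = −ln(1−0.8)/1.26 = −ln(0.2)/1.26 = 1.28.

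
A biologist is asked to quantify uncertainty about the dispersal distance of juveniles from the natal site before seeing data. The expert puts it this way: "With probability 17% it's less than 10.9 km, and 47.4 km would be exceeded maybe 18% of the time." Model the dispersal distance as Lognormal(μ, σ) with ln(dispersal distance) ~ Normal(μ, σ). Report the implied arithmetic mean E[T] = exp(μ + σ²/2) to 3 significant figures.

If T ~ Lognormal(μ,σ) then ln T ~ Normal(μ,σ), so the p-quantile of ln T is μ + z_p·σ.
ln(10.9) = 2.389 and ln(47.4) = 3.859; z_{0.17} = -0.9542, z_{0.82} = 0.9154.
σ = (3.859 − 2.389)/(0.9154 − (-0.9542)) = 0.786.
μ = 2.389 − (-0.9542)·0.786 = 3.139.
E[T] = exp(μ + σ²/2) = exp(3.139 + 0.3091) = 31.4 km.

E[T] ≈ 31.4 km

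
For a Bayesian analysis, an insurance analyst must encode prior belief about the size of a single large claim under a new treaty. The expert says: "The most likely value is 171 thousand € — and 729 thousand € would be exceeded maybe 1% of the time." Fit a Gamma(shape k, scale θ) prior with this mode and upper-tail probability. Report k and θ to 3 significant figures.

Gamma(k,θ) with k>1 has mode (k−1)θ, so θ = 171/(k−1).
Need P(X < 729) = 0.99 with θ tied to k this way. Start at k = 2, θ = 171: P(X<729) ≈ 0.926.
Too low — raise k to concentrate. Iterating converges to k ≈ 2.95.
Then θ = 171/(2.95−1) ≈ 87.6.

k ≈ 2.95, θ ≈ 87.6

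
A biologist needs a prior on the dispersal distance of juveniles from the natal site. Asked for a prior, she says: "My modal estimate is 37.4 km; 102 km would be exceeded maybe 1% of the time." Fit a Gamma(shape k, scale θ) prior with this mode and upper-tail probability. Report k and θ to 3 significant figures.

k ≈ 5.57, θ ≈ 8.18

Gamma(k,θ) with k>1 has mode (k−1)θ, so θ = 37.4/(k−1).
Need P(X < 102) = 0.99 with θ tied to k this way. Start at k = 2, θ = 37.4: P(X<102) ≈ 0.756.
Too low — raise k to concentrate. Iterating converges to k ≈ 5.57.
Then θ = 37.4/(5.57−1) ≈ 8.18.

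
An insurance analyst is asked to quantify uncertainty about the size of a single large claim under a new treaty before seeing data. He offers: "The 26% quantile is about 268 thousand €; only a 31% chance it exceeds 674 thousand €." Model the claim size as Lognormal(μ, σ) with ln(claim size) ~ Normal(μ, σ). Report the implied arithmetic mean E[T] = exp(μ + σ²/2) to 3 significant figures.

If T ~ Lognormal(μ,σ) then ln T ~ Normal(μ,σ), so the p-quantile of ln T is μ + z_p·σ.
ln(268) = 5.591 and ln(674) = 6.513; z_{0.26} = -0.6433, z_{0.69} = 0.4959.
σ = (6.513 − 5.591)/(0.4959 − (-0.6433)) = 0.810.
μ = 5.591 − (-0.6433)·0.810 = 6.112.
E[T] = exp(μ + σ²/2) = exp(6.112 + 0.3277) = 626 thousand €.

E[T] ≈ 626 thousand €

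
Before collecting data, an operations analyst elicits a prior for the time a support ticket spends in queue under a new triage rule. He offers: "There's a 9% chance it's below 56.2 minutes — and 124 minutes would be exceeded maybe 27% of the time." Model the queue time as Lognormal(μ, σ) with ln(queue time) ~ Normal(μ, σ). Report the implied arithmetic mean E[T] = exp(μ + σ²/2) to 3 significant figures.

If T ~ Lognormal(μ,σ) then ln T ~ Normal(μ,σ), so the p-quantile of ln T is μ + z_p·σ.
ln(56.2) = 4.029 and ln(124) = 4.82; z_{0.09} = -1.341, z_{0.73} = 0.6128.
σ = (4.82 − 4.029)/(0.6128 − (-1.341)) = 0.405.
μ = 4.029 − (-1.341)·0.405 = 4.572.
E[T] = exp(μ + σ²/2) = exp(4.572 + 0.0820) = 105 minutes.

E[T] ≈ 105 minutes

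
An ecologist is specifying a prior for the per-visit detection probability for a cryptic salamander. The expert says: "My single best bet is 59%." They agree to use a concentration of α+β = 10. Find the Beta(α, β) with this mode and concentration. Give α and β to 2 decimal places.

For α,β > 1 the Beta mode is (α−1)/(α+β−2). With α+β = 10, the mode is (α−1)/8.
Set (α−1)/8 = 0.59 → α = 1 + 0.59·8 = 5.72.
β = 10 − α = 4.28.

α = 5.72, β = 4.28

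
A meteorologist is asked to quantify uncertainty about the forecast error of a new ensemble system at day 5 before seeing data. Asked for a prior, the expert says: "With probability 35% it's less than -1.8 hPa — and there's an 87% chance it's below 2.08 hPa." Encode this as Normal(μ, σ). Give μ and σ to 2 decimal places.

The p-quantile of Normal(μ,σ) is μ + z_p·σ, with z_{0.35} = -0.3853 and z_{0.87} = 1.126.
Eliminate σ: μ = (z₂·x₁ − z₁·x₂)/(z₂ − z₁) = (1.126·-1.8 − (-0.3853)·2.08)/1.512 = -0.81.
Then σ = (x₂ − x₁)/(z₂ − z₁) = (2.08 − -1.8)/1.512 = 2.57.

μ = -0.81, σ = 2.57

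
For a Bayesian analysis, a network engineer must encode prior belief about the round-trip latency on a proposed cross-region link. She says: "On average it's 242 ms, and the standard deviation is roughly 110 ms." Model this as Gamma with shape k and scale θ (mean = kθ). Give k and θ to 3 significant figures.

k ≈ 4.84, θ ≈ 50

For Gamma(k, scale θ): mean = kθ, variance = kθ², so CV = 1/√k.
CV = SD/mean = 110/242 = 0.4545, hence k = 1/CV² = 4.84.
Then θ = mean/k = 242/4.84 = 50.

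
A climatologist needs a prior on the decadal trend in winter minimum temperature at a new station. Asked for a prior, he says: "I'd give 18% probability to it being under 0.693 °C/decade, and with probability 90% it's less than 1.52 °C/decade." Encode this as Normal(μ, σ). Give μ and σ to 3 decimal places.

For Normal(μ,σ), the p-quantile is μ + z_p·σ. Here z_{0.18} = -0.9154, z_{0.9} = 1.282.
So 0.693 = μ − 0.9154σ and 1.52 = μ + 1.282σ.
Subtracting: σ = (1.52 − 0.693)/(1.282 − (-0.9154)) = 0.376.
Then μ = 0.693 − (-0.9154)·0.376 = 1.038.

μ = 1.038, σ = 0.376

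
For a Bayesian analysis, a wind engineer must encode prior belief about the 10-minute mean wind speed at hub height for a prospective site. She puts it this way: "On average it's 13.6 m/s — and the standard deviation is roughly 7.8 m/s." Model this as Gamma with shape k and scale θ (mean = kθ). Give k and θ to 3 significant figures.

For Gamma(k, scale θ): mean = kθ, variance = kθ², so CV = 1/√k.
CV = SD/mean = 7.8/13.6 = 0.5735, hence k = 1/CV² = 3.04.
Then θ = mean/k = 13.6/3.04 = 4.47.

k ≈ 3.04, θ ≈ 4.47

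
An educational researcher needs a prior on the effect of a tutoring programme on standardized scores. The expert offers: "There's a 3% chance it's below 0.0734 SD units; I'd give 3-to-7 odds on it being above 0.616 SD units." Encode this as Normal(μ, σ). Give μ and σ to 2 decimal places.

μ = 0.50, σ = 0.23

For Normal(μ,σ), the p-quantile is μ + z_p·σ. Here z_{0.03} = -1.881, z_{0.7} = 0.5244.
So 0.0734 = μ − 1.881σ and 0.616 = μ + 0.5244σ.
Subtracting: σ = (0.616 − 0.0734)/(0.5244 − (-1.881)) = 0.23.
Then μ = 0.0734 − (-1.881)·0.23 = 0.50.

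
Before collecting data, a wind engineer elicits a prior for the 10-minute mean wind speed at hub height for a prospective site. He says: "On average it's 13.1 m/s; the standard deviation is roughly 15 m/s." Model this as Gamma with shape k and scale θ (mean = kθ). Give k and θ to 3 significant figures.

k ≈ 0.763, θ ≈ 17.2

For Gamma(k, scale θ): mean = kθ, variance = kθ², so CV = 1/√k.
CV = SD/mean = 15/13.1 = 1.145, hence k = 1/CV² = 0.763.
Then θ = mean/k = 13.1/0.763 = 17.2.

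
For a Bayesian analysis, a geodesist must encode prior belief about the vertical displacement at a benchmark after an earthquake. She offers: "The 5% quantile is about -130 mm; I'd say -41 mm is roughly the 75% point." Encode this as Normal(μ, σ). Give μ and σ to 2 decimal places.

μ = -66.88, σ = 38.37

For Normal(μ,σ), the p-quantile is μ + z_p·σ. Here z_{0.05} = -1.645, z_{0.75} = 0.6745.
So -130 = μ − 1.645σ and -41 = μ + 0.6745σ.
Subtracting: σ = (-41 − -130)/(0.6745 − (-1.645)) = 38.37.
Then μ = -130 − (-1.645)·38.37 = -66.88.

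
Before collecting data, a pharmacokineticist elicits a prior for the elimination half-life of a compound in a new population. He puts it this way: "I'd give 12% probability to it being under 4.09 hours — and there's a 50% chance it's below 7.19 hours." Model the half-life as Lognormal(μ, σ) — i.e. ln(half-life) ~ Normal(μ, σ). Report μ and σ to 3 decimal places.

If T ~ Lognormal(μ,σ) then ln T ~ Normal(μ,σ), so the p-quantile of ln T is μ + z_p·σ.
ln(4.09) = 1.409 and ln(7.19) = 1.973; z_{0.12} = -1.175, z_{0.5} = 0.
σ = (1.973 − 1.409)/(0 − (-1.175)) = 0.480.
μ = 1.409 − (-1.175)·0.480 = 1.973.

μ ≈ 1.973, σ ≈ 0.480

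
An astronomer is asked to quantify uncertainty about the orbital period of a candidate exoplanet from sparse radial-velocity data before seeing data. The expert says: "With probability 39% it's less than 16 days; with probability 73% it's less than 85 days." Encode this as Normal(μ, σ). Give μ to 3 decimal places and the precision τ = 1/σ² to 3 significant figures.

μ = 37.603, τ = 0.000167

For Normal(μ,σ), the p-quantile is μ + z_p·σ. Here z_{0.39} = -0.2793, z_{0.73} = 0.6128.
So 16 = μ − 0.2793σ and 85 = μ + 0.6128σ.
Subtracting: σ = (85 − 16)/(0.6128 − (-0.2793)) = 77.343.
Then μ = 16 − (-0.2793)·77.343 = 37.603.
Precision τ = 1/σ² = 1/77.34² = 0.000167.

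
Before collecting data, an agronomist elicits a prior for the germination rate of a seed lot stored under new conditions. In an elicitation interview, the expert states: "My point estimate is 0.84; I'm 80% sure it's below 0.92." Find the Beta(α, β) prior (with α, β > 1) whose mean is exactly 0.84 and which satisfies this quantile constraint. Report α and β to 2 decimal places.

α ≈ 12.76, β ≈ 2.43

With mean 0.84 fixed, write α = 0.84s, β = 0.16s where s = α+β.
Need P(θ < 0.92) = 0.8 under Beta(0.84s, 0.16s). Normal approximation: (q−m)/√(m(1−m)/s) ≈ z_{0.8} = 0.842, so s ≈ 0.84·0.16·(0.842)²/(0.92−0.84)² = 14.9.
At s = 14.9: P(θ<0.92) ≈ 0.796. Adjusting to match 0.8 gives s ≈ 15.19.
So α = 0.84·15.19 ≈ 12.76, β = 0.16·15.19 ≈ 2.43.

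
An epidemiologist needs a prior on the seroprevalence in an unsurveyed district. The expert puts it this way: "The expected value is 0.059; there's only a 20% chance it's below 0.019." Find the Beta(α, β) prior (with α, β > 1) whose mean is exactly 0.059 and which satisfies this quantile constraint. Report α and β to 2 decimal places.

α ≈ 1.36, β ≈ 21.73

With mean 0.059 fixed, write α = 0.059s, β = 0.941s where s = α+β.
Need P(θ < 0.019) = 0.2 under Beta(0.059s, 0.941s). Normal approximation: (q−m)/√(m(1−m)/s) ≈ z_{0.2} = -0.842, so s ≈ 0.059·0.941·(-0.842)²/(0.019−0.059)² = 24.6.
At s = 24.6: P(θ<0.019) ≈ 0.188. Adjusting to match 0.2 gives s ≈ 23.09.
So α = 0.059·23.09 ≈ 1.36, β = 0.941·23.09 ≈ 21.73.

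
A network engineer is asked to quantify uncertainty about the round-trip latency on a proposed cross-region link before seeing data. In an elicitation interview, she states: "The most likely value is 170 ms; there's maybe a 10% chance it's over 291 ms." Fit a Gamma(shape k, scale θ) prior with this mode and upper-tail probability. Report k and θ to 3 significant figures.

k ≈ 7.56, θ ≈ 25.9

Gamma(k,θ) with k>1 has mode (k−1)θ, so θ = 170/(k−1).
Need P(X < 291) = 0.9 with θ tied to k this way. Start at k = 2, θ = 170: P(X<291) ≈ 0.510.
Too low — raise k to concentrate. Iterating converges to k ≈ 7.56.
Then θ = 170/(7.56−1) ≈ 25.9.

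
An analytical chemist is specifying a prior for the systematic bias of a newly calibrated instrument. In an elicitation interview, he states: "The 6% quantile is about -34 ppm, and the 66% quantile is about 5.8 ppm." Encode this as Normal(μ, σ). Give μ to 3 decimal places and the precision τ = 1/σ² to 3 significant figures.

The p-quantile of Normal(μ,σ) is μ + z_p·σ, with z_{0.06} = -1.555 and z_{0.66} = 0.4125.
Eliminate σ: μ = (z₂·x₁ − z₁·x₂)/(z₂ − z₁) = (0.4125·-34 − (-1.555)·5.8)/1.967 = -2.545.
Then σ = (x₂ − x₁)/(z₂ − z₁) = (5.8 − -34)/1.967 = 20.231.
Precision τ = 1/σ² = 1/20.23² = 0.00244.

μ = -2.545, τ = 0.00244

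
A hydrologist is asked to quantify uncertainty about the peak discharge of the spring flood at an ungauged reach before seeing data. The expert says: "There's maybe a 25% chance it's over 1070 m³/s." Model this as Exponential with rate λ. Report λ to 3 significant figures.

P(T > 1070.0) = e^(−λ·1070.0) = 0.25, so λ = −ln(0.25)/1070.0 = 0.0013.

λ ≈ 0.0013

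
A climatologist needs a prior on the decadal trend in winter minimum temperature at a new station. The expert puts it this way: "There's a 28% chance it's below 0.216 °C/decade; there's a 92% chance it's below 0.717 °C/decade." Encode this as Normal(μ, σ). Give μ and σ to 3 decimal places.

The p-quantile of Normal(μ,σ) is μ + z_p·σ, with z_{0.28} = -0.5828 and z_{0.92} = 1.405.
Eliminate σ: μ = (z₂·x₁ − z₁·x₂)/(z₂ − z₁) = (1.405·0.216 − (-0.5828)·0.717)/1.988 = 0.363.
Then σ = (x₂ − x₁)/(z₂ − z₁) = (0.717 − 0.216)/1.988 = 0.252.

μ = 0.363, σ = 0.252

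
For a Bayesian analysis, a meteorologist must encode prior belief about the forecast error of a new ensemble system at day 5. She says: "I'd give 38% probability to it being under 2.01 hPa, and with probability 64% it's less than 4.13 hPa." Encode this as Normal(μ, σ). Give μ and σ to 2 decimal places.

For Normal(μ,σ), the p-quantile is μ + z_p·σ. Here z_{0.38} = -0.3055, z_{0.64} = 0.3585.
So 2.01 = μ − 0.3055σ and 4.13 = μ + 0.3585σ.
Subtracting: σ = (4.13 − 2.01)/(0.3585 − (-0.3055)) = 3.19.
Then μ = 2.01 − (-0.3055)·3.19 = 2.99.

μ = 2.99, σ = 3.19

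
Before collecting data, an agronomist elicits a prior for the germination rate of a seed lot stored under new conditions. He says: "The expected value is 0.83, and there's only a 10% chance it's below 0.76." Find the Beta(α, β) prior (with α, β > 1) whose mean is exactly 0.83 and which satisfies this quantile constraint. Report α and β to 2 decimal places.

α ≈ 41.65, β ≈ 8.53

With mean 0.83 fixed, write α = 0.83s, β = 0.17s where s = α+β.
Need P(θ < 0.76) = 0.1 under Beta(0.83s, 0.17s). Normal approximation: (q−m)/√(m(1−m)/s) ≈ z_{0.1} = -1.28, so s ≈ 0.83·0.17·(-1.28)²/(0.76−0.83)² = 47.3.
At s = 47.3: P(θ<0.76) ≈ 0.106. Adjusting to match 0.1 gives s ≈ 50.18.
So α = 0.83·50.18 ≈ 41.65, β = 0.17·50.18 ≈ 8.53.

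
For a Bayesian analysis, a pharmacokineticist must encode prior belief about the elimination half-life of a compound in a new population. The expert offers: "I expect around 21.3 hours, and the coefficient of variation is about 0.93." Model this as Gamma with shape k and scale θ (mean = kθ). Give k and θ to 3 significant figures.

k ≈ 1.16, θ ≈ 18.4

For Gamma(k, scale θ): mean = kθ, variance = kθ², so CV = 1/√k.
CV = 0.93, hence k = 1/CV² = 1.16.
Then θ = mean/k = 21.3/1.16 = 18.4.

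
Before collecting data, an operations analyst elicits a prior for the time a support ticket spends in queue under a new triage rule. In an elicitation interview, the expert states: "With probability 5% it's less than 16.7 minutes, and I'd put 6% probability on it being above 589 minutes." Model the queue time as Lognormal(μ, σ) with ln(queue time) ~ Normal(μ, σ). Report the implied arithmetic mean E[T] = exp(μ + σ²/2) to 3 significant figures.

E[T] ≈ 194 minutes

If T ~ Lognormal(μ,σ) then ln T ~ Normal(μ,σ), so the p-quantile of ln T is μ + z_p·σ.
ln(16.7) = 2.815 and ln(589) = 6.378; z_{0.05} = -1.645, z_{0.94} = 1.555.
σ = (6.378 − 2.815)/(1.555 − (-1.645)) = 1.114.
μ = 2.815 − (-1.645)·1.114 = 4.647.
E[T] = exp(μ + σ²/2) = exp(4.647 + 0.6200) = 194 minutes.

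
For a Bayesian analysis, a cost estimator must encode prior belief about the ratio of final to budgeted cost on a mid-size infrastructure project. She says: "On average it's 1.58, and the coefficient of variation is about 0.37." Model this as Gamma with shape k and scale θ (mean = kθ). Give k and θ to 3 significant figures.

For Gamma(k, scale θ): mean = kθ, variance = kθ², so CV = 1/√k.
CV = 0.37, hence k = 1/CV² = 7.3.
Then θ = mean/k = 1.58/7.3 = 0.216.

k ≈ 7.3, θ ≈ 0.216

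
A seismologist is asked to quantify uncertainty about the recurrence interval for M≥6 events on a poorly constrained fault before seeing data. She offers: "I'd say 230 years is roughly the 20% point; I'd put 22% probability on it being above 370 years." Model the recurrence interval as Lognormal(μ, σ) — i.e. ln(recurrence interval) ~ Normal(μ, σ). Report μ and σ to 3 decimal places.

If T ~ Lognormal(μ,σ) then ln T ~ Normal(μ,σ), so the p-quantile of ln T is μ + z_p·σ.
ln(230) = 5.438 and ln(370) = 5.914; z_{0.2} = -0.8416, z_{0.78} = 0.7722.
σ = (5.914 − 5.438)/(0.7722 − (-0.8416)) = 0.295.
μ = 5.438 − (-0.8416)·0.295 = 5.686.

μ ≈ 5.686, σ ≈ 0.295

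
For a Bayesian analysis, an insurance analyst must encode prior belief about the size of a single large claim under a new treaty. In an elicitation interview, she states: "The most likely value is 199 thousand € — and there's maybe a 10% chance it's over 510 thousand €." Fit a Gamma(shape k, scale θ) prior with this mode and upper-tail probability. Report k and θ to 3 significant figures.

Gamma(k,θ) with k>1 has mode (k−1)θ, so θ = 199/(k−1).
Need P(X < 510) = 0.9 with θ tied to k this way. Start at k = 2, θ = 199: P(X<510) ≈ 0.725.
Too low — raise k to concentrate. Iterating converges to k ≈ 3.17.
Then θ = 199/(3.17−1) ≈ 91.8.

k ≈ 3.17, θ ≈ 91.8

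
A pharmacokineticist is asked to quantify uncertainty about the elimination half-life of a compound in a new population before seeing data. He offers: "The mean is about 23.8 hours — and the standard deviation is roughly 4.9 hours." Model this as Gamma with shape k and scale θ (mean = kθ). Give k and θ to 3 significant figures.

For Gamma(k, scale θ): mean = kθ, variance = kθ², so CV = 1/√k.
CV = SD/mean = 4.9/23.8 = 0.2059, hence k = 1/CV² = 23.6.
Then θ = mean/k = 23.8/23.6 = 1.01.

k ≈ 23.6, θ ≈ 1.01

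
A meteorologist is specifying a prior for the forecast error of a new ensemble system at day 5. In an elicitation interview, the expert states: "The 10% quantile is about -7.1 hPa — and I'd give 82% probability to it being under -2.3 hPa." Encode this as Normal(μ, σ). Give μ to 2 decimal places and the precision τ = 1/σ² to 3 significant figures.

For Normal(μ,σ), the p-quantile is μ + z_p·σ. Here z_{0.1} = -1.282, z_{0.82} = 0.9154.
So -7.1 = μ − 1.282σ and -2.3 = μ + 0.9154σ.
Subtracting: σ = (-2.3 − -7.1)/(0.9154 − (-1.282)) = 2.18.
Then μ = -7.1 − (-1.282)·2.18 = -4.30.
Precision τ = 1/σ² = 1/2.185² = 0.209.

μ = -4.30, τ = 0.209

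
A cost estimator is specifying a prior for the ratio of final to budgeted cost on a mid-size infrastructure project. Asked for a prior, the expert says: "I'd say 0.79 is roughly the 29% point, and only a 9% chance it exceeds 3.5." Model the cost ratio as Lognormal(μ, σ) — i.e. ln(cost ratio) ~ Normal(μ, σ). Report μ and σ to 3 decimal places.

μ ≈ 0.199, σ ≈ 0.786

If T ~ Lognormal(μ,σ) then ln T ~ Normal(μ,σ), so the p-quantile of ln T is μ + z_p·σ.
ln(0.79) = -0.2357 and ln(3.5) = 1.253; z_{0.29} = -0.5534, z_{0.91} = 1.341.
σ = (1.253 − -0.2357)/(1.341 − (-0.5534)) = 0.786.
μ = -0.2357 − (-0.5534)·0.786 = 0.199.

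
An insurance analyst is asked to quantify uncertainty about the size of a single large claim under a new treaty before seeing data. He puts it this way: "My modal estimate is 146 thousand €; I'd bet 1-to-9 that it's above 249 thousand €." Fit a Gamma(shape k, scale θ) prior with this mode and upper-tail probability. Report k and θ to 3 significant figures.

k ≈ 7.65, θ ≈ 22

Gamma(k,θ) with k>1 has mode (k−1)θ, so θ = 146/(k−1).
Need P(X < 249) = 0.9 with θ tied to k this way. Start at k = 2, θ = 146: P(X<249) ≈ 0.508.
Too low — raise k to concentrate. Iterating converges to k ≈ 7.65.
Then θ = 146/(7.65−1) ≈ 22.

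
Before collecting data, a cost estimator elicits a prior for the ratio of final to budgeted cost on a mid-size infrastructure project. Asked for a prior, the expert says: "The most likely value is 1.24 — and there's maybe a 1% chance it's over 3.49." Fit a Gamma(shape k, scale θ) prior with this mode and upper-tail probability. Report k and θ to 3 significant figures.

k ≈ 5.27, θ ≈ 0.291

Gamma(k,θ) with k>1 has mode (k−1)θ, so θ = 1.24/(k−1).
Need P(X < 3.49) = 0.99 with θ tied to k this way. Start at k = 2, θ = 1.24: P(X<3.49) ≈ 0.771.
Too low — raise k to concentrate. Iterating converges to k ≈ 5.27.
Then θ = 1.24/(5.27−1) ≈ 0.291.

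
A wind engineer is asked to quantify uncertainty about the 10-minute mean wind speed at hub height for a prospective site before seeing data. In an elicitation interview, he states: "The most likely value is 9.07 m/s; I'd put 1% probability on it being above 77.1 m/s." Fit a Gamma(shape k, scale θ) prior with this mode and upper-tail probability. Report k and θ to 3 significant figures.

k ≈ 1.72, θ ≈ 12.6

Gamma(k,θ) with k>1 has mode (k−1)θ, so θ = 9.07/(k−1).
Need P(X < 77.1) = 0.99 with θ tied to k this way. Start at k = 2, θ = 9.07: P(X<77.1) ≈ 0.998.
Too high — lower k to spread out. Iterating converges to k ≈ 1.72.
Then θ = 9.07/(1.72−1) ≈ 12.6.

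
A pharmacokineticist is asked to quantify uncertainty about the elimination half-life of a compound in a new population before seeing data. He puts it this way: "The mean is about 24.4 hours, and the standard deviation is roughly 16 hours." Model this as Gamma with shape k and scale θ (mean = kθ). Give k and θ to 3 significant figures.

k ≈ 2.33, θ ≈ 10.5

For Gamma(k, scale θ): mean = kθ, variance = kθ², so CV = 1/√k.
CV = SD/mean = 16/24.4 = 0.6557, hence k = 1/CV² = 2.33.
Then θ = mean/k = 24.4/2.33 = 10.5.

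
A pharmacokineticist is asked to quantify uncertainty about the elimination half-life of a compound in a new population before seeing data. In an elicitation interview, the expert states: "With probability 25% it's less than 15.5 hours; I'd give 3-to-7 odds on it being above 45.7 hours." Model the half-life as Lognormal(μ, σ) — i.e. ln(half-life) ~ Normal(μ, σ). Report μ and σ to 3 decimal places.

If T ~ Lognormal(μ,σ) then ln T ~ Normal(μ,σ), so the p-quantile of ln T is μ + z_p·σ.
ln(15.5) = 2.741 and ln(45.7) = 3.822; z_{0.25} = -0.6745, z_{0.7} = 0.5244.
σ = (3.822 − 2.741)/(0.5244 − (-0.6745)) = 0.902.
μ = 2.741 − (-0.6745)·0.902 = 3.349.

μ ≈ 3.349, σ ≈ 0.902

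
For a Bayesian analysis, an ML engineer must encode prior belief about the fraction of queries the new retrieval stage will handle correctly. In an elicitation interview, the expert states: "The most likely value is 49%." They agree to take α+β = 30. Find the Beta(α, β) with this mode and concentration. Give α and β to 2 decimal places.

For α,β > 1 the Beta mode is (α−1)/(α+β−2). With α+β = 30, the mode is (α−1)/28.
Set (α−1)/28 = 0.49 → α = 1 + 0.49·28 = 14.72.
β = 30 − α = 15.28.

α = 14.72, β = 15.28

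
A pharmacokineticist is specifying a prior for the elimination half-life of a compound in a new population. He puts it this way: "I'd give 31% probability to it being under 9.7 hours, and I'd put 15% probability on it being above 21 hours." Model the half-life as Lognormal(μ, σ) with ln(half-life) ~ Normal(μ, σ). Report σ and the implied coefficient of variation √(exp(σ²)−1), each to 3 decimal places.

If T ~ Lognormal(μ,σ) then ln T ~ Normal(μ,σ), so the p-quantile of ln T is μ + z_p·σ.
ln(9.7) = 2.272 and ln(21) = 3.045; z_{0.31} = -0.4959, z_{0.85} = 1.036.
σ = (3.045 − 2.272)/(1.036 − (-0.4959)) = 0.504.
μ = 2.272 − (-0.4959)·0.504 = 2.522.
CV = √(exp(σ²)−1) = √(exp(0.2541)−1) = 0.538.

σ ≈ 0.504, CV ≈ 0.538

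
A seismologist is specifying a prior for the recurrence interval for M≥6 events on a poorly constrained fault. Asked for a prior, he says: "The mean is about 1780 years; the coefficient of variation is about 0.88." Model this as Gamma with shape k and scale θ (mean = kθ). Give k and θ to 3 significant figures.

k ≈ 1.29, θ ≈ 1380

For Gamma(k, scale θ): mean = kθ, variance = kθ², so CV = 1/√k.
CV = 0.88, hence k = 1/CV² = 1.29.
Then θ = mean/k = 1780/1.29 = 1380.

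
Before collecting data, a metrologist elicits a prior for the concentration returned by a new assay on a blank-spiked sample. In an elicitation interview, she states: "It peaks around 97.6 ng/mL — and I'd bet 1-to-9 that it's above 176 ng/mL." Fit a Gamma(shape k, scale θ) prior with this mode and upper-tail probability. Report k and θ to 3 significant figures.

k ≈ 6.48, θ ≈ 17.8

Gamma(k,θ) with k>1 has mode (k−1)θ, so θ = 97.6/(k−1).
Need P(X < 176) = 0.9 with θ tied to k this way. Start at k = 2, θ = 97.6: P(X<176) ≈ 0.538.
Too low — raise k to concentrate. Iterating converges to k ≈ 6.48.
Then θ = 97.6/(6.48−1) ≈ 17.8.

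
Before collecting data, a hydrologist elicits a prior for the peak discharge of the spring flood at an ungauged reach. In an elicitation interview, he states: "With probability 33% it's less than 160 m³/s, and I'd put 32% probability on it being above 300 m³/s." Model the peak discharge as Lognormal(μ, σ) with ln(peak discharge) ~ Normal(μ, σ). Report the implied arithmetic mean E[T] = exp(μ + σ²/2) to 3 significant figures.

E[T] ≈ 276 m³/s

If T ~ Lognormal(μ,σ) then ln T ~ Normal(μ,σ), so the p-quantile of ln T is μ + z_p·σ.
ln(160) = 5.075 and ln(300) = 5.704; z_{0.33} = -0.4399, z_{0.68} = 0.4677.
σ = (5.704 − 5.075)/(0.4677 − (-0.4399)) = 0.693.
μ = 5.075 − (-0.4399)·0.693 = 5.380.
E[T] = exp(μ + σ²/2) = exp(5.380 + 0.2398) = 276 m³/s.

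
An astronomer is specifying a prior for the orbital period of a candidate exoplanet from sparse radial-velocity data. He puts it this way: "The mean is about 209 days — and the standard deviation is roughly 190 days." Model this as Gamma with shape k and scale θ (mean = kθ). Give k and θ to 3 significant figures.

For Gamma(k, scale θ): mean = kθ, variance = kθ², so CV = 1/√k.
CV = SD/mean = 190/209 = 0.9091, hence k = 1/CV² = 1.21.
Then θ = mean/k = 209/1.21 = 173.

k ≈ 1.21, θ ≈ 173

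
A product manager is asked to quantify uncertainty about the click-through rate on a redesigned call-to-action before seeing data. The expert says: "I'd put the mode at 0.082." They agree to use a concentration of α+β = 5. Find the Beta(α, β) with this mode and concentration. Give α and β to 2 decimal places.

For α,β > 1 the Beta mode is (α−1)/(α+β−2). With α+β = 5, the mode is (α−1)/3.
Set (α−1)/3 = 0.082 → α = 1 + 0.082·3 = 1.25.
β = 5 − α = 3.75.

α = 1.25, β = 3.75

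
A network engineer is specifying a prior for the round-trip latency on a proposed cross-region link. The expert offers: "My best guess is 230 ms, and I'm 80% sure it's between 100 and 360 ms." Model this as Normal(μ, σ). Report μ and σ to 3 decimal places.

A symmetric 80% interval runs μ ± z·σ with z = 1.282.
Half-width = 130, so σ = 130/1.282 = 101.440.
μ is the stated best guess, 230.000.

μ = 230.000, σ = 101.440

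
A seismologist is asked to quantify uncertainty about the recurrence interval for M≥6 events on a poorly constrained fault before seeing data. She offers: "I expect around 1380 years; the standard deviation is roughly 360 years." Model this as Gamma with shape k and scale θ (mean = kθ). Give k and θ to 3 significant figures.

k ≈ 14.7, θ ≈ 93.9

For Gamma(k, scale θ): mean = kθ, variance = kθ², so CV = 1/√k.
CV = SD/mean = 360/1380 = 0.2609, hence k = 1/CV² = 14.7.
Then θ = mean/k = 1380/14.7 = 93.9.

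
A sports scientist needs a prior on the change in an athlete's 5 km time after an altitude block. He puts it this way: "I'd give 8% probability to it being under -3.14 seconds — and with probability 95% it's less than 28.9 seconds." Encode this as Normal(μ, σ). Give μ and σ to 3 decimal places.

The p-quantile of Normal(μ,σ) is μ + z_p·σ, with z_{0.08} = -1.405 and z_{0.95} = 1.645.
Eliminate σ: μ = (z₂·x₁ − z₁·x₂)/(z₂ − z₁) = (1.645·-3.14 − (-1.405)·28.9)/3.05 = 11.621.
Then σ = (x₂ − x₁)/(z₂ − z₁) = (28.9 − -3.14)/3.05 = 10.505.

μ = 11.621, σ = 10.505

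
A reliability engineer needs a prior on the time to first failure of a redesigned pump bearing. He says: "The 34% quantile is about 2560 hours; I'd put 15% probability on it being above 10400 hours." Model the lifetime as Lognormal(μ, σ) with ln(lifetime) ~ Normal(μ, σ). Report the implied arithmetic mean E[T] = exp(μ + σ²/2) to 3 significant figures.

E[T] ≈ 6090 hours

If T ~ Lognormal(μ,σ) then ln T ~ Normal(μ,σ), so the p-quantile of ln T is μ + z_p·σ.
ln(2560) = 7.848 and ln(10400) = 9.25; z_{0.34} = -0.4125, z_{0.85} = 1.036.
σ = (9.25 − 7.848)/(1.036 − (-0.4125)) = 0.967.
μ = 7.848 − (-0.4125)·0.967 = 8.247.
E[T] = exp(μ + σ²/2) = exp(8.247 + 0.4680) = 6090 hours.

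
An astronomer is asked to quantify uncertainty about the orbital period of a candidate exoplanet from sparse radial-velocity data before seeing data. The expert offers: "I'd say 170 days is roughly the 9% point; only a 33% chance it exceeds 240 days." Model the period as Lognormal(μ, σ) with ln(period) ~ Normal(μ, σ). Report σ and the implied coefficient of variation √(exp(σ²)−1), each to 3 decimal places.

σ ≈ 0.194, CV ≈ 0.195

If T ~ Lognormal(μ,σ) then ln T ~ Normal(μ,σ), so the p-quantile of ln T is μ + z_p·σ.
ln(170) = 5.136 and ln(240) = 5.481; z_{0.09} = -1.341, z_{0.67} = 0.4399.
σ = (5.481 − 5.136)/(0.4399 − (-1.341)) = 0.194.
μ = 5.136 − (-1.341)·0.194 = 5.395.
CV = √(exp(σ²)−1) = √(exp(0.0375)−1) = 0.195.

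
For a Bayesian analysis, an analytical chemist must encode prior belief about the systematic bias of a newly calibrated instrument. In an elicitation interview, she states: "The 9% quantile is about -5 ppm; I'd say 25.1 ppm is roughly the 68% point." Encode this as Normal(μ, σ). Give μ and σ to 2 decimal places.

The p-quantile of Normal(μ,σ) is μ + z_p·σ, with z_{0.09} = -1.341 and z_{0.68} = 0.4677.
Eliminate σ: μ = (z₂·x₁ − z₁·x₂)/(z₂ − z₁) = (0.4677·-5 − (-1.341)·25.1)/1.808 = 17.32.
Then σ = (x₂ − x₁)/(z₂ − z₁) = (25.1 − -5)/1.808 = 16.64.

μ = 17.32, σ = 16.64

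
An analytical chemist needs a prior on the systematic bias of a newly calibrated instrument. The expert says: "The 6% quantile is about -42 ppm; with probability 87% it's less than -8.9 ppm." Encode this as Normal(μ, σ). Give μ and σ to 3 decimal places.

μ = -22.806, σ = 12.345

The p-quantile of Normal(μ,σ) is μ + z_p·σ, with z_{0.06} = -1.555 and z_{0.87} = 1.126.
Eliminate σ: μ = (z₂·x₁ − z₁·x₂)/(z₂ − z₁) = (1.126·-42 − (-1.555)·-8.9)/2.681 = -22.806.
Then σ = (x₂ − x₁)/(z₂ − z₁) = (-8.9 − -42)/2.681 = 12.345.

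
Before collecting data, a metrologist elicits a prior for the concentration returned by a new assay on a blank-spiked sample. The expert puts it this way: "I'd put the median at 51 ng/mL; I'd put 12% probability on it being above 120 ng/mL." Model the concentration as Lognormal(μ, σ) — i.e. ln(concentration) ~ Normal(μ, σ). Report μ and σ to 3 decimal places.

If T ~ Lognormal(μ,σ) then ln T ~ Normal(μ,σ), so the p-quantile of ln T is μ + z_p·σ.
ln(51) = 3.932 and ln(120) = 4.787; z_{0.5} = 0, z_{0.88} = 1.175.
σ = (4.787 − 3.932)/(1.175 − (0)) = 0.728.
μ = 3.932 − (0)·0.728 = 3.932.

μ ≈ 3.932, σ ≈ 0.728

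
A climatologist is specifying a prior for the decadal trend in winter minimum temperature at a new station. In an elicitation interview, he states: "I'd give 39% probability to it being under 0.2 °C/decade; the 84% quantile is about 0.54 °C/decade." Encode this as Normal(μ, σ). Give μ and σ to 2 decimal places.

μ = 0.27, σ = 0.27

For Normal(μ,σ), the p-quantile is μ + z_p·σ. Here z_{0.39} = -0.2793, z_{0.84} = 0.9945.
So 0.2 = μ − 0.2793σ and 0.54 = μ + 0.9945σ.
Subtracting: σ = (0.54 − 0.2)/(0.9945 − (-0.2793)) = 0.27.
Then μ = 0.2 − (-0.2793)·0.27 = 0.27.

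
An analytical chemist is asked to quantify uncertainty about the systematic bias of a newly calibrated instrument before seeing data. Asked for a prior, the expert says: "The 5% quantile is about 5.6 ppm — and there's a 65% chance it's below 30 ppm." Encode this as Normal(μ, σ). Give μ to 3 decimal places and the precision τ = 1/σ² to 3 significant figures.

μ = 25.369, τ = 0.00692

For Normal(μ,σ), the p-quantile is μ + z_p·σ. Here z_{0.05} = -1.645, z_{0.65} = 0.3853.
So 5.6 = μ − 1.645σ and 30 = μ + 0.3853σ.
Subtracting: σ = (30 − 5.6)/(0.3853 − (-1.645)) = 12.019.
Then μ = 5.6 − (-1.645)·12.019 = 25.369.
Precision τ = 1/σ² = 1/12.02² = 0.00692.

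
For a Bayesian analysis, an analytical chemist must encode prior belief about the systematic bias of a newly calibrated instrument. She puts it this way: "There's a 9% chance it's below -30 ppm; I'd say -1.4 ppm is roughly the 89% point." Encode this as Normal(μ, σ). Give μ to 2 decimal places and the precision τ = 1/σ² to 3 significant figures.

The p-quantile of Normal(μ,σ) is μ + z_p·σ, with z_{0.09} = -1.341 and z_{0.89} = 1.227.
Eliminate σ: μ = (z₂·x₁ − z₁·x₂)/(z₂ − z₁) = (1.227·-30 − (-1.341)·-1.4)/2.567 = -15.06.
Then σ = (x₂ − x₁)/(z₂ − z₁) = (-1.4 − -30)/2.567 = 11.14.
Precision τ = 1/σ² = 1/11.14² = 0.00806.

μ = -15.06, τ = 0.00806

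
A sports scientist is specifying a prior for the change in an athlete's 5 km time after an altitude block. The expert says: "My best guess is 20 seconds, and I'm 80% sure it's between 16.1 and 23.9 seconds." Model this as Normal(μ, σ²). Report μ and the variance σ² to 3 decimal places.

A symmetric 80% interval runs μ ± z·σ with z = 1.282.
Half-width = 3.9, so σ = 3.9/1.282 = 3.0432 and σ² = 9.261.
μ is the stated best guess, 20.000.

μ = 20.000, σ² = 9.261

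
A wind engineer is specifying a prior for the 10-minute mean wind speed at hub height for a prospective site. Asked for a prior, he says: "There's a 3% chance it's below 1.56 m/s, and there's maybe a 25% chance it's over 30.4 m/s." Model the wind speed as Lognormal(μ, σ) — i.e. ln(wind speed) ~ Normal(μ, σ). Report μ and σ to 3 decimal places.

If T ~ Lognormal(μ,σ) then ln T ~ Normal(μ,σ), so the p-quantile of ln T is μ + z_p·σ.
ln(1.56) = 0.4447 and ln(30.4) = 3.414; z_{0.03} = -1.881, z_{0.75} = 0.6745.
σ = (3.414 − 0.4447)/(0.6745 − (-1.881)) = 1.162.
μ = 0.4447 − (-1.881)·1.162 = 2.631.

μ ≈ 2.631, σ ≈ 1.162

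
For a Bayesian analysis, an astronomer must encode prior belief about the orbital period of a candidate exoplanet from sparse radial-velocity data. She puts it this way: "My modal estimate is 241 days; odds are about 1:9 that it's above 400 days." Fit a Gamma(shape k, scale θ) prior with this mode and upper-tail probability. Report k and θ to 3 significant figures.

Gamma(k,θ) with k>1 has mode (k−1)θ, so θ = 241/(k−1).
Need P(X < 400) = 0.9 with θ tied to k this way. Start at k = 2, θ = 241: P(X<400) ≈ 0.494.
Too low — raise k to concentrate. Iterating converges to k ≈ 8.35.
Then θ = 241/(8.35−1) ≈ 32.8.

k ≈ 8.35, θ ≈ 32.8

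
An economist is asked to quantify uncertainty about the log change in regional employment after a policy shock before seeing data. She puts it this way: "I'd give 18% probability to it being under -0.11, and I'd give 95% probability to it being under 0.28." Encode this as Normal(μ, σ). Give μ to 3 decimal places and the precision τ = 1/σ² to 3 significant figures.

The p-quantile of Normal(μ,σ) is μ + z_p·σ, with z_{0.18} = -0.9154 and z_{0.95} = 1.645.
Eliminate σ: μ = (z₂·x₁ − z₁·x₂)/(z₂ − z₁) = (1.645·-0.11 − (-0.9154)·0.28)/2.56 = 0.029.
Then σ = (x₂ − x₁)/(z₂ − z₁) = (0.28 − -0.11)/2.56 = 0.152.
Precision τ = 1/σ² = 1/0.1523² = 43.1.

μ = 0.029, τ = 43.1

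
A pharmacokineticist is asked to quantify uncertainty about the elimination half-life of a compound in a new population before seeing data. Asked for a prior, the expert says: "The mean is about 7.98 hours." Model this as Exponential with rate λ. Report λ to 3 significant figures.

λ ≈ 0.125

Exponential mean = 1/λ, so λ = 1/7.98 = 0.125.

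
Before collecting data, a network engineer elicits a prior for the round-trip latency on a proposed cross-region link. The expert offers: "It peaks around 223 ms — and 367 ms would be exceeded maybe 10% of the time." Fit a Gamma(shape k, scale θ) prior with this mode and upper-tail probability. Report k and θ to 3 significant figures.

k ≈ 8.6, θ ≈ 29.3

Gamma(k,θ) with k>1 has mode (k−1)θ, so θ = 223/(k−1).
Need P(X < 367) = 0.9 with θ tied to k this way. Start at k = 2, θ = 223: P(X<367) ≈ 0.490.
Too low — raise k to concentrate. Iterating converges to k ≈ 8.6.
Then θ = 223/(8.6−1) ≈ 29.3.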